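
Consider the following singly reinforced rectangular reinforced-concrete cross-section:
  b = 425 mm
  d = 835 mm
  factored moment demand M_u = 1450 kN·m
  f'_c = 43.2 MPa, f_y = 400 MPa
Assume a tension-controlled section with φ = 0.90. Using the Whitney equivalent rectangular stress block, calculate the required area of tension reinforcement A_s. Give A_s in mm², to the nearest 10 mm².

A_s ≈ 5250 mm²

M_n = M_u/φ = 1450/0.90 = 1611.11 kN·m.
With M_n = 0.85 f'_c a b (d − a/2), solve the quadratic for a:
a = d − √(d² − 2M_n/(0.85 f'_c b)) = 835 − √(835² − 2 × 1611.11×10⁶/(0.85 × 43.2 × 425)) = 134.46 mm.
A_s = 0.85 f'_c a b / f_y = 0.85 × 43.2 × 134.46 × 425 / 400 = 5246.0 mm².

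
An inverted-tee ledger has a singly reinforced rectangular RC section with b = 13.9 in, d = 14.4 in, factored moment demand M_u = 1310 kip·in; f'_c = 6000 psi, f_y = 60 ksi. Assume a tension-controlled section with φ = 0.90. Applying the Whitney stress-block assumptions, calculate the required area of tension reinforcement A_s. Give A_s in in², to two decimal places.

M_n = M_u/φ = 1310/0.90 = 1455.56 kip·in.
From M_n = 0.85 f'_c a b (d − a/2):
a = d − √(d² − 2M_n/(0.85 f'_c b)) = 14.4 − √(14.4² − 2 × 1455.56/(0.85 × 6 × 13.9)) = 1.504 in.
A_s = 0.85 f'_c a b / f_y = 0.85 × 6 × 1.504 × 13.9 / 60 = 1.777 in².

A_s ≈ 1.78 in²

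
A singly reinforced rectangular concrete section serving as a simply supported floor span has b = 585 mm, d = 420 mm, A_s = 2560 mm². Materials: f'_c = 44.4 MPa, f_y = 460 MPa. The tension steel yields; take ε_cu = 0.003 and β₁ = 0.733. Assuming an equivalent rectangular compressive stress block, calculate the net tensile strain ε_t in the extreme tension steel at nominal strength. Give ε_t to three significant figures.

ε_t ≈ 0.0143

a = A_s f_y/(0.85 f'_c b) = 53.34 mm.
β₁ = 0.733, so c = a/β₁ = 53.34/0.733 = 72.77 mm.
From the linear strain diagram with ε_cu = 0.003: ε_t = 0.003 (d − c)/c = 0.003 × (420 − 72.77)/72.77 = 0.0143.
Since ε_t ≥ 0.005, the section is tension-controlled.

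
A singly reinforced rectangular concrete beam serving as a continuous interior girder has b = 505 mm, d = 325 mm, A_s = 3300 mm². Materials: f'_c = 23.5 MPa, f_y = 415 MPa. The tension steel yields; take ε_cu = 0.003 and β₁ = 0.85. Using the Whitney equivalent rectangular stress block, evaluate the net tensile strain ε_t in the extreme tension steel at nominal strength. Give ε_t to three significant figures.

ε_t ≈ 0.00310

a = A_s f_y/(0.85 f'_c b) = 135.76 mm.
β₁ = 0.85, so c = a/β₁ = 135.76/0.85 = 159.72 mm.
From the linear strain diagram with ε_cu = 0.003: ε_t = 0.003 (d − c)/c = 0.003 × (325 − 159.72)/159.72 = 0.00310.
ε_t < 0.004 — the section is over-reinforced for flexure under ACI limits.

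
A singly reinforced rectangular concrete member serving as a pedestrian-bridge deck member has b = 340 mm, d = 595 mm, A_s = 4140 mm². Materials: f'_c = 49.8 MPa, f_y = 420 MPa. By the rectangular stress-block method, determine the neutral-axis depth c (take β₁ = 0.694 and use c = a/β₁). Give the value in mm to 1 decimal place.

c ≈ 174.1 mm

T = A_s f_y = 4140 × 420 = 1738800 N = 1738.8 kN.
Setting C = 0.85 f'_c a b equal to T: a = 1738800/(0.85 × 49.8 × 340) = 120.815 mm.
With β₁ = 0.694, c = a/β₁ = 120.815/0.694 = 174.1 mm.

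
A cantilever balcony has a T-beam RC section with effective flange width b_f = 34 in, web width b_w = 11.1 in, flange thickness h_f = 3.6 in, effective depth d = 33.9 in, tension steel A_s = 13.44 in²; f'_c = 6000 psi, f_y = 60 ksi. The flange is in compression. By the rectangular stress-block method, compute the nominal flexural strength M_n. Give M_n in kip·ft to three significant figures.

Tension: T = A_s f_y = 13.44 × 60 = 806.4 kips.
Try a within the flange: a = T/(0.85 f'_c b_f) = 806.4/(0.85 × 6 × 34) = 4.651 in.
a = 4.651 > h_f = 3.6 in: the block extends into the web. Split into flange-overhang and web parts.
C_f = 0.85 f'_c (b_f − b_w) h_f = 0.85 × 6 × (34 − 11.1) × 3.6 = 420.4 kips.
Remaining web compression depth: a_w = (T − C_f)/(0.85 f'_c b_w) = (806.4 − 420.4)/(0.85 × 6 × 11.1) = 6.819 in.
M_n = C_f(d − h_f/2) + (T − C_f)(d − a_w/2) = 420.4 × (33.9 − 1.8) + 386 × (33.9 − 3.4095) = 13494.8 + 11769.3 = 25264.1 kip·in.
M_n = 25264.1/12 = 2105.34 kip·ft.

M_n ≈ 2110 kip·ft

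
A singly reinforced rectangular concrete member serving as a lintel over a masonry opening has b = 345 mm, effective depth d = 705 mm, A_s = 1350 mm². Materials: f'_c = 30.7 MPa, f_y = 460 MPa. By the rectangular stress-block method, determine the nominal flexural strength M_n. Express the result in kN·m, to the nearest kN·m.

T = A_s f_y = 1350 × 460 = 621000 N = 621 kN.
From C = T: a = T/(0.85 f'_c b) = 621000/(0.85 × 30.7 × 345) = 68.98 mm.
M_n = T(d − a/2) = 621 kN × (705 − 34.49) mm = 416.39 kN·m.

M_n ≈ 416 kN·m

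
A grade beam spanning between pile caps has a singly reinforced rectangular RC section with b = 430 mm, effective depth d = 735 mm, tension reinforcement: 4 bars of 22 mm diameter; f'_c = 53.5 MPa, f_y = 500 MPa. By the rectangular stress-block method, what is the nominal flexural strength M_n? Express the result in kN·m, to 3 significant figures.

A_s = 4 × 380 = 1520 mm².
T = A_s f_y = 1520 × 500 = 760000 N = 760 kN.
From C = T: a = T/(0.85 f'_c b) = 760000/(0.85 × 53.5 × 430) = 38.87 mm.
M_n = T(d − a/2) = 760 kN × (735 − 19.435) mm = 543.83 kN·m.

M_n ≈ 544 kN·m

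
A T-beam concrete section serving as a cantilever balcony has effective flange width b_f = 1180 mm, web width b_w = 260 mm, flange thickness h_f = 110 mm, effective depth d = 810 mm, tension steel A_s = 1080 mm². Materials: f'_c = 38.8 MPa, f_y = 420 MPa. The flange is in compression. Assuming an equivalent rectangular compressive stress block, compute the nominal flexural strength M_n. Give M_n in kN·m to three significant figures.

M_n ≈ 365 kN·m

Tension: T = A_s f_y = 1080 × 420 = 453600 N.
Try a within the flange: a = T/(0.85 f'_c b_f) = 453600/(0.85 × 38.8 × 1180) = 11.66 mm.
Since a = 11.66 ≤ h_f = 110 mm, the stress block lies entirely in the flange; analyse as a rectangular beam of width b_f.
M_n = T(d − a/2) = 453600 × (810 − 5.83) = 364.77 × 10⁶ N·mm.
M_n = 364.77 kN·m.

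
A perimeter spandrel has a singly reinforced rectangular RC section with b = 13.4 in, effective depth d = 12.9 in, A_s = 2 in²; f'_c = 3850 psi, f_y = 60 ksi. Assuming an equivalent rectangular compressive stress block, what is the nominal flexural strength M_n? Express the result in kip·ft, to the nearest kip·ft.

M_n ≈ 115 kip·ft

T = A_s f_y = 2 × 60 = 120 kips.
a = T/(0.85 f'_c b) = 120/(0.85 × 3.85 × 13.4) = 2.737 in.
M_n = T(d − a/2) = 120 × (12.9 − 1.3685) = 1383.8 kip·in = 1383.8/12 = 115.32 kip·ft.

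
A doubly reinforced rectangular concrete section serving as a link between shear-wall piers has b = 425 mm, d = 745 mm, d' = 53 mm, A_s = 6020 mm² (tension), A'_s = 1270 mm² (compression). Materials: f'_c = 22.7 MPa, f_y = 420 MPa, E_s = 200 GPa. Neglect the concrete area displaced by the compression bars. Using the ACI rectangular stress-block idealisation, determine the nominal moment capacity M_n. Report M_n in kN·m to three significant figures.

M_n ≈ 1610 kN·m

Assume both tension and compression steel yield.
Net tension couple steel: A_s − A'_s = 4750 mm².
a = (A_s − A'_s) f_y / (0.85 f'_c b) = 1995000/(0.85 × 22.7 × 425) = 243.28 mm.
c = a/β₁ = 243.28/0.85 = 286.21 mm; ε'_s = 0.003(c − d')/c = 0.0024 ≥ f_y/E_s = 0.0021, so compression steel does yield.
M_n = (A_s − A'_s) f_y (d − a/2) + A'_s f_y (d − d') = [1995000 × (745 − 121.64) + 533400 × (745 − 53)] × 10⁻⁶ = 1243.60 + 369.11 = 1612.71 kN·m.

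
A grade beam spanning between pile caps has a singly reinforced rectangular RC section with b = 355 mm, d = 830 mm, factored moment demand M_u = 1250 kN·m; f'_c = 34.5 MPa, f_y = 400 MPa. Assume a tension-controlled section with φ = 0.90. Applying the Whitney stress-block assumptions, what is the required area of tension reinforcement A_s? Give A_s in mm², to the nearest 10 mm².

M_n = M_u/φ = 1250/0.90 = 1388.89 kN·m.
With M_n = 0.85 f'_c a b (d − a/2), solve the quadratic for a:
a = d − √(d² − 2M_n/(0.85 f'_c b)) = 830 − √(830² − 2 × 1388.89×10⁶/(0.85 × 34.5 × 355)) = 180.33 mm.
A_s = 0.85 f'_c a b / f_y = 0.85 × 34.5 × 180.33 × 355 / 400 = 4693.3 mm².

A_s ≈ 4690 mm²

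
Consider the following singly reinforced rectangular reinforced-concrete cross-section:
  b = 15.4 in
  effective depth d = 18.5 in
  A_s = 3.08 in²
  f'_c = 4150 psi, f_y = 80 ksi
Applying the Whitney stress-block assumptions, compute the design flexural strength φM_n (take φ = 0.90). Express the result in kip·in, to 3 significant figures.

T = A_s f_y = 3.08 × 80 = 246.4 kips.
a = T/(0.85 f'_c b) = 246.4/(0.85 × 4.15 × 15.4) = 4.536 in.
M_n = T(d − a/2) = 246.4 × (18.5 − 2.268) = 3999.6 kip·in.
φM_n = 0.90 × 3999.6 = 3599.6 kip·in.

φM_n ≈ 3600 kip·in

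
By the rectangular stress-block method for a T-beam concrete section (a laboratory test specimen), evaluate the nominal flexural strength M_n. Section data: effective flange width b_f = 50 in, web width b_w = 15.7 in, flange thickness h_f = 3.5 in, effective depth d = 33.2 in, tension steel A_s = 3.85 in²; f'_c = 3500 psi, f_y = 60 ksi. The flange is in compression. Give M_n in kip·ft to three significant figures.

Tension: T = A_s f_y = 3.85 × 60 = 231 kips.
Try a within the flange: a = T/(0.85 f'_c b_f) = 231/(0.85 × 3.5 × 50) = 1.553 in.
Since a = 1.553 ≤ h_f = 3.5 in, the stress block lies entirely in the flange; analyse as a rectangular beam of width b_f.
M_n = T(d − a/2) = 231 × (33.2 − 0.7765) = 7489.8 kip·in.
M_n = 7489.8/12 = 624.15 kip·ft.

M_n ≈ 624 kip·ft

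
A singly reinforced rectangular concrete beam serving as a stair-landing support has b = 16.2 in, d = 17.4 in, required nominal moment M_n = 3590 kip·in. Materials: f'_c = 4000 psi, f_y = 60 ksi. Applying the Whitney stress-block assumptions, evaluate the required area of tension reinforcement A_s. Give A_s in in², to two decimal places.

A_s ≈ 3.92 in²

From M_n = 0.85 f'_c a b (d − a/2):
a = d − √(d² − 2M_n/(0.85 f'_c b)) = 17.4 − √(17.4² − 2 × 3590/(0.85 × 4 × 16.2)) = 4.270 in.
A_s = 0.85 f'_c a b / f_y = 0.85 × 4 × 4.270 × 16.2 / 60 = 3.920 in².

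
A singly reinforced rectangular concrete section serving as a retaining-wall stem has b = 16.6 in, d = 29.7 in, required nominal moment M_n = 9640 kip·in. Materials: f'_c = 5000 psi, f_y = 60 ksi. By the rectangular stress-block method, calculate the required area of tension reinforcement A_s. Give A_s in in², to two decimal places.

From M_n = 0.85 f'_c a b (d − a/2):
a = d − √(d² − 2M_n/(0.85 f'_c b)) = 29.7 − √(29.7² − 2 × 9640/(0.85 × 5 × 16.6)) = 5.026 in.
A_s = 0.85 f'_c a b / f_y = 0.85 × 5 × 5.026 × 16.6 / 60 = 5.910 in².

A_s ≈ 5.91 in²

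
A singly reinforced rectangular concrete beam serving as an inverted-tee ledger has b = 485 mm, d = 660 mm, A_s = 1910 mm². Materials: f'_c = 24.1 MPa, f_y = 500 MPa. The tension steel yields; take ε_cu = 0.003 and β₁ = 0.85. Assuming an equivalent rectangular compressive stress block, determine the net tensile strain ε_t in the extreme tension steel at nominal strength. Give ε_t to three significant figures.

a = A_s f_y/(0.85 f'_c b) = 96.12 mm.
β₁ = 0.85, so c = a/β₁ = 96.12/0.85 = 113.08 mm.
From the linear strain diagram with ε_cu = 0.003: ε_t = 0.003 (d − c)/c = 0.003 × (660 − 113.08)/113.08 = 0.0145.
Since ε_t ≥ 0.005, the section is tension-controlled.

ε_t ≈ 0.0145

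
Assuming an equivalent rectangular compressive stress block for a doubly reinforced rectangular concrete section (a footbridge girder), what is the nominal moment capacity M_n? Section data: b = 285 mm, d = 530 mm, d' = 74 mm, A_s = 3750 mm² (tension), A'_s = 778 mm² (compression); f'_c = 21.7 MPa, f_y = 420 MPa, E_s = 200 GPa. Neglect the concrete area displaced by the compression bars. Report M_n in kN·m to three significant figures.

Assume both tension and compression steel yield.
Net tension couple steel: A_s − A'_s = 2972 mm².
a = (A_s − A'_s) f_y / (0.85 f'_c b) = 1248240/(0.85 × 21.7 × 285) = 237.45 mm.
c = a/β₁ = 237.45/0.85 = 279.35 mm; ε'_s = 0.003(c − d')/c = 0.0022 ≥ f_y/E_s = 0.0021, so compression steel does yield.
M_n = (A_s − A'_s) f_y (d − a/2) + A'_s f_y (d − d') = [1248240 × (530 − 118.725) + 326760 × (530 − 74)] × 10⁻⁶ = 513.37 + 149.00 = 662.37 kN·m.

M_n ≈ 662 kN·m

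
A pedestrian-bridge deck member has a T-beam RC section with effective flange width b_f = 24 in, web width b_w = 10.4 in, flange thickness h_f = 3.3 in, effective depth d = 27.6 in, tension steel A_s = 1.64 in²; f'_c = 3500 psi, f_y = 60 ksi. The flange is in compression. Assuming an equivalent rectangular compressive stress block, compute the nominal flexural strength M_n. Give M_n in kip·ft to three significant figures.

Tension: T = A_s f_y = 1.64 × 60 = 98.4 kips.
Try a within the flange: a = T/(0.85 f'_c b_f) = 98.4/(0.85 × 3.5 × 24) = 1.378 in.
Since a = 1.378 ≤ h_f = 3.3 in, the stress block lies entirely in the flange; analyse as a rectangular beam of width b_f.
M_n = T(d − a/2) = 98.4 × (27.6 − 0.689) = 2648.0 kip·in.
M_n = 2648.0/12 = 220.67 kip·ft.

M_n ≈ 221 kip·ft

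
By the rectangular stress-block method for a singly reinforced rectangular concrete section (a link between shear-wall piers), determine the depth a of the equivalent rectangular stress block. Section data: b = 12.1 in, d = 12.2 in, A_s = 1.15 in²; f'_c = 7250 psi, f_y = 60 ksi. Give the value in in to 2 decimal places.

T = A_s f_y = 1.15 × 60 = 69 kips.
a = T/(0.85 f'_c b) = 69/(0.85 × 7.25 × 12.1) = 0.93 in.

a ≈ 0.93 in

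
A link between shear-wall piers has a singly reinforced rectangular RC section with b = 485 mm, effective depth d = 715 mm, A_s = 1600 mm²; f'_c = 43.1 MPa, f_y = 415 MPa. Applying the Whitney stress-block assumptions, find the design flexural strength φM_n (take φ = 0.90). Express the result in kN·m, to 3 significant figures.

φM_n ≈ 416 kN·m

T = A_s f_y = 1600 × 415 = 664000 N = 664 kN.
From C = T: a = T/(0.85 f'_c b) = 664000/(0.85 × 43.1 × 485) = 37.37 mm.
M_n = T(d − a/2) = 664 kN × (715 − 18.685) mm = 462.35 kN·m.
φM_n = 0.90 × 462.35 = 416.12 kN·m.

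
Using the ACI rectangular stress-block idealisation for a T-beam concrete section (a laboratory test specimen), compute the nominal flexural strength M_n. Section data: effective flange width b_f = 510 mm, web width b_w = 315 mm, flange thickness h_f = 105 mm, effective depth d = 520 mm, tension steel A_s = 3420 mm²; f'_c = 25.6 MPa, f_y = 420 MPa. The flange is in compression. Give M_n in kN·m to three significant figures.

Tension: T = A_s f_y = 3420 × 420 = 1436400 N.
Try a within the flange: a = T/(0.85 f'_c b_f) = 1436400/(0.85 × 25.6 × 510) = 129.43 mm.
a = 129.43 > h_f = 105 mm: the block extends into the web. Split into flange-overhang and web parts.
C_f = 0.85 f'_c (b_f − b_w) h_f = 0.85 × 25.6 × (510 − 315) × 105 = 445536 N.
Remaining web compression depth: a_w = (T − C_f)/(0.85 f'_c b_w) = (1436400 − 445536)/(0.85 × 25.6 × 315) = 144.56 mm.
M_n = C_f(d − h_f/2) + (T − C_f)(d − a_w/2) = 445536 × (520 − 52.5) + 990864 × (520 − 72.28) = 208.29 + 443.63 = 651.92 × 10⁶ N·mm.
M_n = 651.92 kN·m.

M_n ≈ 652 kN·m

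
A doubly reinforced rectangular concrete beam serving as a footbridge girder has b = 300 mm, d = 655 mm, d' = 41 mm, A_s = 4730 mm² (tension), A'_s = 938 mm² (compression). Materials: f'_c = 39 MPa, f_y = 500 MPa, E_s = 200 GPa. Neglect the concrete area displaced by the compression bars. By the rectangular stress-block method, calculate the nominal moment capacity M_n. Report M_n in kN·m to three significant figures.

M_n ≈ 1350 kN·m

Assume both tension and compression steel yield.
Net tension couple steel: A_s − A'_s = 3792 mm².
a = (A_s − A'_s) f_y / (0.85 f'_c b) = 1896000/(0.85 × 39 × 300) = 190.65 mm.
c = a/β₁ = 190.65/0.771 = 247.28 mm; ε'_s = 0.003(c − d')/c = 0.0025 ≥ f_y/E_s = 0.0025, so compression steel does yield.
M_n = (A_s − A'_s) f_y (d − a/2) + A'_s f_y (d − d') = [1896000 × (655 − 95.325) + 469000 × (655 − 41)] × 10⁻⁶ = 1061.14 + 287.97 = 1349.11 kN·m.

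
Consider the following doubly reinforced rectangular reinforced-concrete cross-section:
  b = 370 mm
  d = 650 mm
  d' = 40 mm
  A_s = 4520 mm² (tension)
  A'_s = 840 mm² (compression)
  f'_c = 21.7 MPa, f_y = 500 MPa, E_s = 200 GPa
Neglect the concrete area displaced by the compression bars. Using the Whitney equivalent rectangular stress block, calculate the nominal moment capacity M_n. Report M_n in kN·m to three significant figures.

Assume both tension and compression steel yield.
Net tension couple steel: A_s − A'_s = 3680 mm².
a = (A_s − A'_s) f_y / (0.85 f'_c b) = 1840000/(0.85 × 21.7 × 370) = 269.61 mm.
c = a/β₁ = 269.61/0.85 = 317.19 mm; ε'_s = 0.003(c − d')/c = 0.0026 ≥ f_y/E_s = 0.0025, so compression steel does yield.
M_n = (A_s − A'_s) f_y (d − a/2) + A'_s f_y (d − d') = [1840000 × (650 − 134.805) + 420000 × (650 − 40)] × 10⁻⁶ = 947.96 + 256.20 = 1204.16 kN·m.

M_n ≈ 1200 kN·m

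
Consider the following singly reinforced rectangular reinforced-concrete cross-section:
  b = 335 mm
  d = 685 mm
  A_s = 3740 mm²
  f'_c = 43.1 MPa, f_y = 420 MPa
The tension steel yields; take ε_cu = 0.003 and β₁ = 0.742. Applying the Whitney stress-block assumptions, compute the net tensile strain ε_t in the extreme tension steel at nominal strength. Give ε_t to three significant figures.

a = A_s f_y/(0.85 f'_c b) = 127.99 mm.
β₁ = 0.742, so c = a/β₁ = 127.99/0.742 = 172.49 mm.
From the linear strain diagram with ε_cu = 0.003: ε_t = 0.003 (d − c)/c = 0.003 × (685 − 172.49)/172.49 = 0.00891.
Since ε_t ≥ 0.005, the section is tension-controlled.

ε_t ≈ 0.00891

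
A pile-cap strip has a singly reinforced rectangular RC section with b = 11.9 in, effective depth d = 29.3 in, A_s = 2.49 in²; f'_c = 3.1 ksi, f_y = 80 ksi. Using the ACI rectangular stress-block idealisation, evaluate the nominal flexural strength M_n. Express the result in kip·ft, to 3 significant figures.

M_n ≈ 434 kip·ft

T = A_s f_y = 2.49 × 80 = 199.2 kips.
a = T/(0.85 f'_c b) = 199.2/(0.85 × 3.1 × 11.9) = 6.353 in.
M_n = T(d − a/2) = 199.2 × (29.3 − 3.1765) = 5203.8 kip·in = 5203.8/12 = 433.65 kip·ft.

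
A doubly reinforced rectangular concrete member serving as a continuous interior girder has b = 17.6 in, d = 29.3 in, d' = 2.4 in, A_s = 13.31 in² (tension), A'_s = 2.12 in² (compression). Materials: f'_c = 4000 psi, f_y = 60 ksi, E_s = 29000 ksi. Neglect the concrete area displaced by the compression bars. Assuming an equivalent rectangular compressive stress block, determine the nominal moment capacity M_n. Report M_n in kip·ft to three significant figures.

Assume both steels yield.
a = (A_s − A'_s) f_y/(0.85 f'_c b) = (13.31 − 2.12) × 60/(0.85 × 4 × 17.6) = 11.220 in.
c = a/β₁ = 11.220/0.85 = 13.200 in; ε'_s = 0.003(c − d')/c = 0.0025 ≥ ε_y = 0.0021, so the compression steel yields.
M_n = (A_s − A'_s) f_y (d − a/2) + A'_s f_y (d − d') = 671.4 × (29.3 − 5.61) + 127.2 × (29.3 − 2.4) = 15905.5 + 3421.7 = 19327.2 kip·in = 19327.2/12 = 1610.60 kip·ft.

M_n ≈ 1610 kip·ft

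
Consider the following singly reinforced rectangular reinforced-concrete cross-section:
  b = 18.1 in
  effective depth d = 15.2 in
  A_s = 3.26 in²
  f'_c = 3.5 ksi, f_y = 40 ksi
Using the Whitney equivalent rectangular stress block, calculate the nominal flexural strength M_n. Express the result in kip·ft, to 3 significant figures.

M_n ≈ 152 kip·ft

T = A_s f_y = 3.26 × 40 = 130.4 kips.
a = T/(0.85 f'_c b) = 130.4/(0.85 × 3.5 × 18.1) = 2.422 in.
M_n = T(d − a/2) = 130.4 × (15.2 − 1.211) = 1824.2 kip·in = 1824.2/12 = 152.02 kip·ft.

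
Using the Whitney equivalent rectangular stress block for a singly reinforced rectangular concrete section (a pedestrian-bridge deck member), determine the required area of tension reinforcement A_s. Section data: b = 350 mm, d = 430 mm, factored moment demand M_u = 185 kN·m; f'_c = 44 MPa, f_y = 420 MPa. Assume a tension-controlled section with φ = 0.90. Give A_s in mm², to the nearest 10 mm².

A_s ≈ 1190 mm²

M_n = M_u/φ = 185/0.90 = 205.556 kN·m.
With M_n = 0.85 f'_c a b (d − a/2), solve the quadratic for a:
a = d − √(d² − 2M_n/(0.85 f'_c b)) = 430 − √(430² − 2 × 205.556×10⁶/(0.85 × 44 × 350)) = 38.22 mm.
A_s = 0.85 f'_c a b / f_y = 0.85 × 44 × 38.22 × 350 / 420 = 1191.2 mm².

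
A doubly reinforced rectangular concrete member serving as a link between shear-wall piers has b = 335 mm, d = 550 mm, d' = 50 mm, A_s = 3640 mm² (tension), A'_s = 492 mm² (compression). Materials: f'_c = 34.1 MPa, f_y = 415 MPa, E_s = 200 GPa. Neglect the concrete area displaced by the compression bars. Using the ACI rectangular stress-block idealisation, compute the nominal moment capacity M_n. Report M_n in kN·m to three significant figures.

M_n ≈ 733 kN·m

Assume both tension and compression steel yield.
Net tension couple steel: A_s − A'_s = 3148 mm².
a = (A_s − A'_s) f_y / (0.85 f'_c b) = 1306420/(0.85 × 34.1 × 335) = 134.54 mm.
c = a/β₁ = 134.54/0.806 = 166.92 mm; ε'_s = 0.003(c − d')/c = 0.0021 ≥ f_y/E_s = 0.0021, so compression steel does yield.
M_n = (A_s − A'_s) f_y (d − a/2) + A'_s f_y (d − d') = [1306420 × (550 − 67.27) + 204180 × (550 − 50)] × 10⁻⁶ = 630.65 + 102.09 = 732.74 kN·m.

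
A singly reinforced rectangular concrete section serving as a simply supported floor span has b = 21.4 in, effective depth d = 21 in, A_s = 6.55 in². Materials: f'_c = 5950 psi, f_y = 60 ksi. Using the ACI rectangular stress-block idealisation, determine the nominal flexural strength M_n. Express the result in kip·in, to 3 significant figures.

T = A_s f_y = 6.55 × 60 = 393 kips.
a = T/(0.85 f'_c b) = 393/(0.85 × 5.95 × 21.4) = 3.631 in.
M_n = T(d − a/2) = 393 × (21 − 1.8155) = 7539.5 kip·in.

M_n ≈ 7540 kip·in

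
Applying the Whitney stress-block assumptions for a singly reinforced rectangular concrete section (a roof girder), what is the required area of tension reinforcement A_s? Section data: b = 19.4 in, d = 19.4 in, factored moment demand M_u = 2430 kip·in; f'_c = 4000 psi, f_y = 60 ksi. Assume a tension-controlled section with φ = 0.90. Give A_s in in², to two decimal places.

M_n = M_u/φ = 2430/0.90 = 2700 kip·in.
From M_n = 0.85 f'_c a b (d − a/2):
a = d − √(d² − 2M_n/(0.85 f'_c b)) = 19.4 − √(19.4² − 2 × 2700/(0.85 × 4 × 19.4)) = 2.239 in.
A_s = 0.85 f'_c a b / f_y = 0.85 × 4 × 2.239 × 19.4 / 60 = 2.461 in².

A_s ≈ 2.46 in²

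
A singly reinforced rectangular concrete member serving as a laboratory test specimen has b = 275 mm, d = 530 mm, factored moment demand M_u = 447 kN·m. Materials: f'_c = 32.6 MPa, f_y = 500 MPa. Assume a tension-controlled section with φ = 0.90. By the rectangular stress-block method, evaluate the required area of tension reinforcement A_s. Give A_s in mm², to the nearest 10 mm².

A_s ≈ 2160 mm²

M_n = M_u/φ = 447/0.90 = 496.667 kN·m.
With M_n = 0.85 f'_c a b (d − a/2), solve the quadratic for a:
a = d − √(d² − 2M_n/(0.85 f'_c b)) = 530 − √(530² − 2 × 496.667×10⁶/(0.85 × 32.6 × 275)) = 142.00 mm.
A_s = 0.85 f'_c a b / f_y = 0.85 × 32.6 × 142.00 × 275 / 500 = 2164.2 mm².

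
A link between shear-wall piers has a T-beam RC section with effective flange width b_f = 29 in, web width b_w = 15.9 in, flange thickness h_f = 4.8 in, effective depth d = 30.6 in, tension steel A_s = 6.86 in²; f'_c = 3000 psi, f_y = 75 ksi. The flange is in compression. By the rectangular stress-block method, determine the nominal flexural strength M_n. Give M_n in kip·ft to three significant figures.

M_n ≈ 1150 kip·ft

Tension: T = A_s f_y = 6.86 × 75 = 514.5 kips.
Try a within the flange: a = T/(0.85 f'_c b_f) = 514.5/(0.85 × 3 × 29) = 6.957 in.
a = 6.957 > h_f = 4.8 in: the block extends into the web. Split into flange-overhang and web parts.
C_f = 0.85 f'_c (b_f − b_w) h_f = 0.85 × 3 × (29 − 15.9) × 4.8 = 160.3 kips.
Remaining web compression depth: a_w = (T − C_f)/(0.85 f'_c b_w) = (514.5 − 160.3)/(0.85 × 3 × 15.9) = 8.736 in.
M_n = C_f(d − h_f/2) + (T − C_f)(d − a_w/2) = 160.3 × (30.6 − 2.4) + 354.2 × (30.6 − 4.368) = 4520.5 + 9291.4 = 13811.9 kip·in.
M_n = 13811.9/12 = 1150.99 kip·ft.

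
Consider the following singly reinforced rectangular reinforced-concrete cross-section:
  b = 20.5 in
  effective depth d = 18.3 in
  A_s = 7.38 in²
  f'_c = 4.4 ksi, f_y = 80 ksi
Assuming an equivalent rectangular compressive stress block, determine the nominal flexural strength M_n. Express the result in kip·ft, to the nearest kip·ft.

M_n ≈ 711 kip·ft

T = A_s f_y = 7.38 × 80 = 590.4 kips.
a = T/(0.85 f'_c b) = 590.4/(0.85 × 4.4 × 20.5) = 7.701 in.
M_n = T(d − a/2) = 590.4 × (18.3 − 3.8505) = 8531.0 kip·in = 8531.0/12 = 710.92 kip·ft.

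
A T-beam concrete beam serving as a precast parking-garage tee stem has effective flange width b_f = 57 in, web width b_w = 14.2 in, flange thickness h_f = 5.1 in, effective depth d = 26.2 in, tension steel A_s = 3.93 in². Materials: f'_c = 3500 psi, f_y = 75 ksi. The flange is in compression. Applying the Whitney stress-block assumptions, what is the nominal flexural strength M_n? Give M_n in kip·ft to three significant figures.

M_n ≈ 622 kip·ft

Tension: T = A_s f_y = 3.93 × 75 = 294.75 kips.
Try a within the flange: a = T/(0.85 f'_c b_f) = 294.75/(0.85 × 3.5 × 57) = 1.738 in.
Since a = 1.738 ≤ h_f = 5.1 in, the stress block lies entirely in the flange; analyse as a rectangular beam of width b_f.
M_n = T(d − a/2) = 294.75 × (26.2 − 0.869) = 7466.3 kip·in.
M_n = 7466.3/12 = 622.19 kip·ft.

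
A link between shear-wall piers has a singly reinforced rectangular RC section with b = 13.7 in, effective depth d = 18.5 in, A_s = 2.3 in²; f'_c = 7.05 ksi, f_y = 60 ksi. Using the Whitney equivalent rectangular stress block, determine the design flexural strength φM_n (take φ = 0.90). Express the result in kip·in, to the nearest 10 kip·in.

T = A_s f_y = 2.3 × 60 = 138 kips.
a = T/(0.85 f'_c b) = 138/(0.85 × 7.05 × 13.7) = 1.681 in.
M_n = T(d − a/2) = 138 × (18.5 − 0.8405) = 2437.0 kip·in.
φM_n = 0.90 × 2437.0 = 2193.3 kip·in.

φM_n ≈ 2190 kip·in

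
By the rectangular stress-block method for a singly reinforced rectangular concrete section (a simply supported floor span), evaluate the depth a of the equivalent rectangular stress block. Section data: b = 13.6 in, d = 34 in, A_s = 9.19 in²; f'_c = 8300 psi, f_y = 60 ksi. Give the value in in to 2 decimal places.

a ≈ 5.75 in

T = A_s f_y = 9.19 × 60 = 551.4 kips.
a = T/(0.85 f'_c b) = 551.4/(0.85 × 8.3 × 13.6) = 5.75 in.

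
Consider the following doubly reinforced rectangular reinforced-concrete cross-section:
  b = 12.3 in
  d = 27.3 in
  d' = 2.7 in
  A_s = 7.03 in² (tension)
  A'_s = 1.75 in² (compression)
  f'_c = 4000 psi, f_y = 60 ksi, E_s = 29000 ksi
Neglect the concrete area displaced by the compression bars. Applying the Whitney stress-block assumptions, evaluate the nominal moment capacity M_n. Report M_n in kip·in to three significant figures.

M_n ≈ 10000 kip·in

Assume both steels yield.
a = (A_s − A'_s) f_y/(0.85 f'_c b) = (7.03 − 1.75) × 60/(0.85 × 4 × 12.3) = 7.575 in.
c = a/β₁ = 7.575/0.85 = 8.912 in; ε'_s = 0.003(c − d')/c = 0.0021 ≥ ε_y = 0.0021, so the compression steel yields.
M_n = (A_s − A'_s) f_y (d − a/2) + A'_s f_y (d − d') = 316.8 × (27.3 − 3.7875) + 105 × (27.3 − 2.7) = 7448.8 + 2583.0 = 10031.8 kip·in.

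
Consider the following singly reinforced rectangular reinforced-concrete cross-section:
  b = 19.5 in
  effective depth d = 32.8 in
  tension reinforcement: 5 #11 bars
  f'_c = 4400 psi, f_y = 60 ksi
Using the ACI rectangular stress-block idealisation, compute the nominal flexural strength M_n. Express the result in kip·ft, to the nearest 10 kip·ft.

M_n ≈ 1150 kip·ft

A_s = 5 × 1.56 = 7.8 in².
T = A_s f_y = 7.8 × 60 = 468 kips.
a = T/(0.85 f'_c b) = 468/(0.85 × 4.4 × 19.5) = 6.417 in.
M_n = T(d − a/2) = 468 × (32.8 − 3.2085) = 13848.8 kip·in = 13848.8/12 = 1154.07 kip·ft.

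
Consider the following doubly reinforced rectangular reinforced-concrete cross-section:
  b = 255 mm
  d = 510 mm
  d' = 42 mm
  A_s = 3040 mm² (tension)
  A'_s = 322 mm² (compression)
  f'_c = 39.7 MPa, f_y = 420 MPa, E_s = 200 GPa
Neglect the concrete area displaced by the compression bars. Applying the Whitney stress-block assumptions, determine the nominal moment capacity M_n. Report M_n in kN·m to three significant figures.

Assume both tension and compression steel yield.
Net tension couple steel: A_s − A'_s = 2718 mm².
a = (A_s − A'_s) f_y / (0.85 f'_c b) = 1141560/(0.85 × 39.7 × 255) = 132.66 mm.
c = a/β₁ = 132.66/0.766 = 173.19 mm; ε'_s = 0.003(c − d')/c = 0.0023 ≥ f_y/E_s = 0.0021, so compression steel does yield.
M_n = (A_s − A'_s) f_y (d − a/2) + A'_s f_y (d − d') = [1141560 × (510 − 66.33) + 135240 × (510 − 42)] × 10⁻⁶ = 506.48 + 63.29 = 569.77 kN·m.

M_n ≈ 570 kN·m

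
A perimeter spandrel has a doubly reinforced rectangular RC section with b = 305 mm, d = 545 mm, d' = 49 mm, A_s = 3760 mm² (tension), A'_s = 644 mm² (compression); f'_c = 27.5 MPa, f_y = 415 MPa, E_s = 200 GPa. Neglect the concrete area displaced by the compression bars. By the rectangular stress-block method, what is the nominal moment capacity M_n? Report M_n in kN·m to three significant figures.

M_n ≈ 720 kN·m

Assume both tension and compression steel yield.
Net tension couple steel: A_s − A'_s = 3116 mm².
a = (A_s − A'_s) f_y / (0.85 f'_c b) = 1293140/(0.85 × 27.5 × 305) = 181.38 mm.
c = a/β₁ = 181.38/0.85 = 213.39 mm; ε'_s = 0.003(c − d')/c = 0.0023 ≥ f_y/E_s = 0.0021, so compression steel does yield.
M_n = (A_s − A'_s) f_y (d − a/2) + A'_s f_y (d − d') = [1293140 × (545 − 90.69) + 267260 × (545 − 49)] × 10⁻⁶ = 587.49 + 132.56 = 720.05 kN·m.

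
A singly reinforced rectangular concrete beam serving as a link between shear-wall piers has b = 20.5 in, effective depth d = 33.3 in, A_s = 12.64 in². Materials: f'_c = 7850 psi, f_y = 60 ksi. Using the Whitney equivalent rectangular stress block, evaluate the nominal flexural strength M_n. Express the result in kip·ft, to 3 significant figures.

T = A_s f_y = 12.64 × 60 = 758.4 kips.
a = T/(0.85 f'_c b) = 758.4/(0.85 × 7.85 × 20.5) = 5.544 in.
M_n = T(d − a/2) = 758.4 × (33.3 − 2.772) = 23152.4 kip·in = 23152.4/12 = 1929.37 kip·ft.

M_n ≈ 1930 kip·ft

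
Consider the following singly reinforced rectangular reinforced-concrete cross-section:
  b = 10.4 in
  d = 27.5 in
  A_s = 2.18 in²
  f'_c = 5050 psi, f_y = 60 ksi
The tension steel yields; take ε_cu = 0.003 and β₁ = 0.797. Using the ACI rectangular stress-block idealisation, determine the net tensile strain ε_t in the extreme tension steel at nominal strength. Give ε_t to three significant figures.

a = A_s f_y/(0.85 f'_c b) = 2.930 in.
β₁ = 0.797, so c = a/β₁ = 2.930/0.797 = 3.676 in.
From the linear strain diagram with ε_cu = 0.003: ε_t = 0.003 (d − c)/c = 0.003 × (27.5 − 3.676)/3.676 = 0.0194.
Since ε_t ≥ 0.005, the section is tension-controlled.

ε_t ≈ 0.0194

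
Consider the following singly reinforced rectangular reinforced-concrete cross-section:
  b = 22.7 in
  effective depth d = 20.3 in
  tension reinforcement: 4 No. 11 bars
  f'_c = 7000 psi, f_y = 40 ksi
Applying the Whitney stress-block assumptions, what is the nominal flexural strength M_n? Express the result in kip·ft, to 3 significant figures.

A_s = 4 × 1.56 = 6.24 in².
T = A_s f_y = 6.24 × 40 = 249.6 kips.
a = T/(0.85 f'_c b) = 249.6/(0.85 × 7 × 22.7) = 1.848 in.
M_n = T(d − a/2) = 249.6 × (20.3 − 0.924) = 4836.2 kip·in = 4836.2/12 = 403.02 kip·ft.

M_n ≈ 403 kip·ft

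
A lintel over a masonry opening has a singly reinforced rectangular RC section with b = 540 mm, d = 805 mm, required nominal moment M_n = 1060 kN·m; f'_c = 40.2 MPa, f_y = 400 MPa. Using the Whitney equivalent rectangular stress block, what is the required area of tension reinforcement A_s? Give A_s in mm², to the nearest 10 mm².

With M_n = 0.85 f'_c a b (d − a/2), solve the quadratic for a:
a = d − √(d² − 2M_n/(0.85 f'_c b)) = 805 − √(805² − 2 × 1060×10⁶/(0.85 × 40.2 × 540)) = 74.84 mm.
A_s = 0.85 f'_c a b / f_y = 0.85 × 40.2 × 74.84 × 540 / 400 = 3452.3 mm².

A_s ≈ 3450 mm²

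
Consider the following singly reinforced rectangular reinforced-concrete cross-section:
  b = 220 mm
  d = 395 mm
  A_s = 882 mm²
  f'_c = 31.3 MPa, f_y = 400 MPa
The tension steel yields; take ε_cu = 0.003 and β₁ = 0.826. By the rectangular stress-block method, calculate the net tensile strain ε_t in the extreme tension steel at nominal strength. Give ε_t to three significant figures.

ε_t ≈ 0.0132

a = A_s f_y/(0.85 f'_c b) = 60.28 mm.
β₁ = 0.826, so c = a/β₁ = 60.28/0.826 = 72.98 mm.
From the linear strain diagram with ε_cu = 0.003: ε_t = 0.003 (d − c)/c = 0.003 × (395 − 72.98)/72.98 = 0.0132.
Since ε_t ≥ 0.005, the section is tension-controlled.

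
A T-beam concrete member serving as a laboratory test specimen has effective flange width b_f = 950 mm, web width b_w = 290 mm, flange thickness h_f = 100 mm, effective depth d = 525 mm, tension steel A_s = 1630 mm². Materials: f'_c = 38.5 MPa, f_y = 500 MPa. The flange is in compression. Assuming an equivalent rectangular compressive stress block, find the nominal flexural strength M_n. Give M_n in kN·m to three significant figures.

M_n ≈ 417 kN·m

Tension: T = A_s f_y = 1630 × 500 = 815000 N.
Try a within the flange: a = T/(0.85 f'_c b_f) = 815000/(0.85 × 38.5 × 950) = 26.22 mm.
Since a = 26.22 ≤ h_f = 100 mm, the stress block lies entirely in the flange; analyse as a rectangular beam of width b_f.
M_n = T(d − a/2) = 815000 × (525 − 13.11) = 417.19 × 10⁶ N·mm.
M_n = 417.19 kN·m.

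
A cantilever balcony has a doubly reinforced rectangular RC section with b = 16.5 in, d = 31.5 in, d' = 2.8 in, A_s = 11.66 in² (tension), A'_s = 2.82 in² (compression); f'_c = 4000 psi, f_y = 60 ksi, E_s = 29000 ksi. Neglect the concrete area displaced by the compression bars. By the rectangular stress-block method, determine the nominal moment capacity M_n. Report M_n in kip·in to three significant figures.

Assume both steels yield.
a = (A_s − A'_s) f_y/(0.85 f'_c b) = (11.66 − 2.82) × 60/(0.85 × 4 × 16.5) = 9.455 in.
c = a/β₁ = 9.455/0.85 = 11.124 in; ε'_s = 0.003(c − d')/c = 0.0022 ≥ ε_y = 0.0021, so the compression steel yields.
M_n = (A_s − A'_s) f_y (d − a/2) + A'_s f_y (d − d') = 530.4 × (31.5 − 4.7275) + 169.2 × (31.5 − 2.8) = 14200.1 + 4856.0 = 19056.1 kip·in.

M_n ≈ 19100 kip·in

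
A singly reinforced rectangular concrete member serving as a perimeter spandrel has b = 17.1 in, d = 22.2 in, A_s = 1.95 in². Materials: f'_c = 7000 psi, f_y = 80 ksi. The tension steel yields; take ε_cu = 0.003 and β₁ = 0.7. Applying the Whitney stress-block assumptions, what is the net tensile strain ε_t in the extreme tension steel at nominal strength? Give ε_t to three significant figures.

a = A_s f_y/(0.85 f'_c b) = 1.533 in.
β₁ = 0.7, so c = a/β₁ = 1.533/0.7 = 2.190 in.
From the linear strain diagram with ε_cu = 0.003: ε_t = 0.003 (d − c)/c = 0.003 × (22.2 − 2.190)/2.190 = 0.0274.
Since ε_t ≥ 0.005, the section is tension-controlled.

ε_t ≈ 0.0274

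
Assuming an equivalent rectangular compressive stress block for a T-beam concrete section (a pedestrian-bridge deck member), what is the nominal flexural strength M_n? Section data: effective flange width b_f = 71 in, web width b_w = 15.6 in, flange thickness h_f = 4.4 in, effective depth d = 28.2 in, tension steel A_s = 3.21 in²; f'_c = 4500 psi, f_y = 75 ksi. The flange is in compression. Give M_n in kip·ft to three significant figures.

M_n ≈ 557 kip·ft

Tension: T = A_s f_y = 3.21 × 75 = 240.75 kips.
Try a within the flange: a = T/(0.85 f'_c b_f) = 240.75/(0.85 × 4.5 × 71) = 0.886 in.
Since a = 0.886 ≤ h_f = 4.4 in, the stress block lies entirely in the flange; analyse as a rectangular beam of width b_f.
M_n = T(d − a/2) = 240.75 × (28.2 − 0.443) = 6682.5 kip·in.
M_n = 6682.5/12 = 556.88 kip·ft.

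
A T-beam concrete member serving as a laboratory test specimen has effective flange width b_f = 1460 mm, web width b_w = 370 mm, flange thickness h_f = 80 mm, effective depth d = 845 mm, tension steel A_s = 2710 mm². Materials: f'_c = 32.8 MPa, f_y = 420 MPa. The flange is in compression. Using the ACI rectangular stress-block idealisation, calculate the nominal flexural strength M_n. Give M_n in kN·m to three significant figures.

M_n ≈ 946 kN·m

Tension: T = A_s f_y = 2710 × 420 = 1138200 N.
Try a within the flange: a = T/(0.85 f'_c b_f) = 1138200/(0.85 × 32.8 × 1460) = 27.96 mm.
Since a = 27.96 ≤ h_f = 80 mm, the stress block lies entirely in the flange; analyse as a rectangular beam of width b_f.
M_n = T(d − a/2) = 1138200 × (845 − 13.98) = 945.87 × 10⁶ N·mm.
M_n = 945.87 kN·m.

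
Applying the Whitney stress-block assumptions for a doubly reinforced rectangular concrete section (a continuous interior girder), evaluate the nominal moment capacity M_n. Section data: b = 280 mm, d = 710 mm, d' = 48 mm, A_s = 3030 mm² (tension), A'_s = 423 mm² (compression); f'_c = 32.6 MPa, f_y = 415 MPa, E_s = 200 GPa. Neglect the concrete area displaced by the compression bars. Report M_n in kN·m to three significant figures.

Assume both tension and compression steel yield.
Net tension couple steel: A_s − A'_s = 2607 mm².
a = (A_s − A'_s) f_y / (0.85 f'_c b) = 1081905/(0.85 × 32.6 × 280) = 139.44 mm.
c = a/β₁ = 139.44/0.817 = 170.67 mm; ε'_s = 0.003(c − d')/c = 0.0022 ≥ f_y/E_s = 0.0021, so compression steel does yield.
M_n = (A_s − A'_s) f_y (d − a/2) + A'_s f_y (d − d') = [1081905 × (710 − 69.72) + 175545 × (710 − 48)] × 10⁻⁶ = 692.72 + 116.21 = 808.93 kN·m.

M_n ≈ 809 kN·m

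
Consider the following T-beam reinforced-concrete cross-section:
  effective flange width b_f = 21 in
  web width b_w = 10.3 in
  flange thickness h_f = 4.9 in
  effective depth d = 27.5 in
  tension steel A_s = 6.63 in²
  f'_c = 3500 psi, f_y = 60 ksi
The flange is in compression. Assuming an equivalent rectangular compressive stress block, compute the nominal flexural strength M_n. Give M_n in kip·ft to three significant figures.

Tension: T = A_s f_y = 6.63 × 60 = 397.8 kips.
Try a within the flange: a = T/(0.85 f'_c b_f) = 397.8/(0.85 × 3.5 × 21) = 6.367 in.
a = 6.367 > h_f = 4.9 in: the block extends into the web. Split into flange-overhang and web parts.
C_f = 0.85 f'_c (b_f − b_w) h_f = 0.85 × 3.5 × (21 − 10.3) × 4.9 = 156.0 kips.
Remaining web compression depth: a_w = (T − C_f)/(0.85 f'_c b_w) = (397.8 − 156.0)/(0.85 × 3.5 × 10.3) = 7.891 in.
M_n = C_f(d − h_f/2) + (T − C_f)(d − a_w/2) = 156.0 × (27.5 − 2.45) + 241.8 × (27.5 − 3.9455) = 3907.8 + 5695.5 = 9603.3 kip·in.
M_n = 9603.3/12 = 800.28 kip·ft.

M_n ≈ 800 kip·ft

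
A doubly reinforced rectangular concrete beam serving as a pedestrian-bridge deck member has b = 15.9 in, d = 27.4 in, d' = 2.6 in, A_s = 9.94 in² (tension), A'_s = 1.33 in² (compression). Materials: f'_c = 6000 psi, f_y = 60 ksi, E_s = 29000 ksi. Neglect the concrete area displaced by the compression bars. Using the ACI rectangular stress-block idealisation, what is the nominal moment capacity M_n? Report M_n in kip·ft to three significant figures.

Assume both steels yield.
a = (A_s − A'_s) f_y/(0.85 f'_c b) = (9.94 − 1.33) × 60/(0.85 × 6 × 15.9) = 6.371 in.
c = a/β₁ = 6.371/0.75 = 8.495 in; ε'_s = 0.003(c − d')/c = 0.0021 ≥ ε_y = 0.0021, so the compression steel yields.
M_n = (A_s − A'_s) f_y (d − a/2) + A'_s f_y (d − d') = 516.6 × (27.4 − 3.1855) + 79.8 × (27.4 − 2.6) = 12509.2 + 1979.0 = 14488.2 kip·in = 14488.2/12 = 1207.35 kip·ft.

M_n ≈ 1210 kip·ft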